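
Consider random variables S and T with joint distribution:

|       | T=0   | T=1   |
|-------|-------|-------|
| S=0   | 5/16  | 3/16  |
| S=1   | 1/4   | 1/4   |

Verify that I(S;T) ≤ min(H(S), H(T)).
Marginal P(S) (row sums):
  P(S=0) = 5/16 + 3/16 = 1/2
  P(S=1) = 1/4 + 1/4 = 1/2
Marginal P(T) (column sums):
  P(T=0) = 5/16 + 1/4 = 9/16
  P(T=1) = 3/16 + 1/4 = 7/16

H(S) = -[(1/2)·log₂(1/2) + (1/2)·log₂(1/2)]
  = 0.5000 + 0.5000
  = 1.0000 bits
H(T) = -[(9/16)·log₂(9/16) + (7/16)·log₂(7/16)]
  = 0.4669 + 0.5218
  = 0.9887 bits
H(S,T) = -[(5/16)·log₂(5/16) + (3/16)·log₂(3/16) + (1/4)·log₂(1/4) + (1/4)·log₂(1/4)]
  = 0.5244 + 0.4528 + 0.5000 + 0.5000
  = 1.9772 bits

I(S;T) = H(S) + H(T) - H(S,T)
  = 1.0000 + 0.9887 - 1.9772
  = 0.0115 bits

min(H(S), H(T)) = min(1.0000, 0.9887) = 0.9887 bits
Since 0.0115 ≤ 0.9887, the bound is satisfied ✓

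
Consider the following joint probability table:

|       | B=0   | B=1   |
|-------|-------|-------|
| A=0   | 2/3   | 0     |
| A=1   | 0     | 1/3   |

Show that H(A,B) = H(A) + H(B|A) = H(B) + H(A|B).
Marginal P(A) (row sums):
  P(A=0) = 2/3 + 0 = 2/3
  P(A=1) = 0 + 1/3 = 1/3
Marginal P(B) (column sums):
  P(B=0) = 2/3 + 0 = 2/3
  P(B=1) = 0 + 1/3 = 1/3

Decomposition 1: H(A) + H(B|A)
H(A) = -[(2/3)·log₂(2/3) + (1/3)·log₂(1/3)]
  = 0.3900 + 0.5283
  = 0.9183 bits
H(B|A) = -Σ P(A,B)·log₂ P(B|A), where P(B|A) = P(A,B) / P(A)
  (cells with P(A,B) = 0 contribute 0)
  (A=0,B=0): P(B|A) = (2/3)/(2/3) = 1;  -(2/3)·log₂(1) = 0.0000
  (A=1,B=1): P(B|A) = (1/3)/(1/3) = 1;  -(1/3)·log₂(1) = 0.0000
H(B|A) = 0.0000 + 0.0000
  = 0.0000 bits
H(A) + H(B|A) = 0.9183 + 0.0000 = 0.9183 bits

Decomposition 2: H(B) + H(A|B)
H(B) = -[(2/3)·log₂(2/3) + (1/3)·log₂(1/3)]
  = 0.3900 + 0.5283
  = 0.9183 bits
H(A|B) = -Σ P(A,B)·log₂ P(A|B), where P(A|B) = P(A,B) / P(B)
  (cells with P(A,B) = 0 contribute 0)
  (A=0,B=0): P(A|B) = (2/3)/(2/3) = 1;  -(2/3)·log₂(1) = 0.0000
  (A=1,B=1): P(A|B) = (1/3)/(1/3) = 1;  -(1/3)·log₂(1) = 0.0000
H(A|B) = 0.0000 + 0.0000
  = 0.0000 bits
H(B) + H(A|B) = 0.9183 + 0.0000 = 0.9183 bits

Direct computation of the joint entropy:
H(A,B) = -[(2/3)·log₂(2/3) + (1/3)·log₂(1/3)]
  = 0.3900 + 0.5283
  = 0.9183 bits

All three agree: H(A,B) = 0.9183 bits ✓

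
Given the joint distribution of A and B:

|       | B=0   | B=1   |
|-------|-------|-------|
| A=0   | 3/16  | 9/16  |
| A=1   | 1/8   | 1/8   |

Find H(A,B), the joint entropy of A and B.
H(A,B) = -Σ P(A,B) log₂ P(A,B), summed over the non-zero cells:
H(A,B) = -[(3/16)·log₂(3/16) + (9/16)·log₂(9/16) + (1/8)·log₂(1/8) + (1/8)·log₂(1/8)]
  = 0.4528 + 0.4669 + 0.3750 + 0.3750
  = 1.6697 bits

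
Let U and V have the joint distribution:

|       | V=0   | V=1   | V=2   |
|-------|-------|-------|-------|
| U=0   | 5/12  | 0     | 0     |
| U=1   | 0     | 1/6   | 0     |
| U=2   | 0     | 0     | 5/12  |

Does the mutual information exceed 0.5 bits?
Marginal P(U) (row sums):
  P(U=0) = 5/12 + 0 + 0 = 5/12
  P(U=1) = 0 + 1/6 + 0 = 1/6
  P(U=2) = 0 + 0 + 5/12 = 5/12
Marginal P(V) (column sums):
  P(V=0) = 5/12 + 0 + 0 = 5/12
  P(V=1) = 0 + 1/6 + 0 = 1/6
  P(V=2) = 0 + 0 + 5/12 = 5/12

H(U) = -[(5/12)·log₂(5/12) + (1/6)·log₂(1/6) + (5/12)·log₂(5/12)]
  = 0.5263 + 0.4308 + 0.5263
  = 1.4834 bits
H(V) = -[(5/12)·log₂(5/12) + (1/6)·log₂(1/6) + (5/12)·log₂(5/12)]
  = 0.5263 + 0.4308 + 0.5263
  = 1.4834 bits
H(U,V) = -[(5/12)·log₂(5/12) + (1/6)·log₂(1/6) + (5/12)·log₂(5/12)]
  = 0.5263 + 0.4308 + 0.5263
  = 1.4834 bits

I(U;V) = H(U) + H(V) - H(U,V)
  = 1.4834 + 1.4834 - 1.4834
  = 1.4834 bits

Yes. I(U;V) = 1.4834 bits, which is > 0.5 bits.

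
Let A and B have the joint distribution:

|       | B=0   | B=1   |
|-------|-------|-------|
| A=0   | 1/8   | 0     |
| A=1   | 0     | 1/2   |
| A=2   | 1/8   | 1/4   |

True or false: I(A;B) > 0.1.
Marginal P(A) (row sums):
  P(A=0) = 1/8 + 0 = 1/8
  P(A=1) = 0 + 1/2 = 1/2
  P(A=2) = 1/8 + 1/4 = 3/8
Marginal P(B) (column sums):
  P(B=0) = 1/8 + 0 + 1/8 = 1/4
  P(B=1) = 0 + 1/2 + 1/4 = 3/4

H(A) = -[(1/8)·log₂(1/8) + (1/2)·log₂(1/2) + (3/8)·log₂(3/8)]
  = 0.3750 + 0.5000 + 0.5306
  = 1.4056 bits
H(B) = -[(1/4)·log₂(1/4) + (3/4)·log₂(3/4)]
  = 0.5000 + 0.3113
  = 0.8113 bits
H(A,B) = -[(1/8)·log₂(1/8) + (1/2)·log₂(1/2) + (1/8)·log₂(1/8) + (1/4)·log₂(1/4)]
  = 0.3750 + 0.5000 + 0.3750 + 0.5000
  = 1.7500 bits

I(A;B) = H(A) + H(B) - H(A,B)
  = 1.4056 + 0.8113 - 1.7500
  = 0.4669 bits

True. I(A;B) = 0.4669 bits, which is > 0.1 bits.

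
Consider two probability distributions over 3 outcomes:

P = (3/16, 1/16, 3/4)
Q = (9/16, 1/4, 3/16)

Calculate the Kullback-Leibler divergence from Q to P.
D(P||Q) = Σ P(i) log₂(P(i)/Q(i))
  i=0: (3/16) × log₂((3/16)/(9/16)) = (3/16) × log₂(1/3) = -0.2972
  i=1: (1/16) × log₂((1/16)/(1/4)) = (1/16) × log₂(1/4) = -0.1250
  i=2: (3/4) × log₂((3/4)/(3/16)) = (3/4) × log₂(4) = 1.5000
D(P||Q) = -0.2972 - 0.1250 + 1.5000
  = 1.0778 bits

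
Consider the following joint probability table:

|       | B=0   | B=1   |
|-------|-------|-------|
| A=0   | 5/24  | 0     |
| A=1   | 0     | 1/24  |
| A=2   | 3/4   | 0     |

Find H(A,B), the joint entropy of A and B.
H(A,B) = -Σ P(A,B) log₂ P(A,B), summed over the non-zero cells:
H(A,B) = -[(5/24)·log₂(5/24) + (1/24)·log₂(1/24) + (3/4)·log₂(3/4)]
  = 0.4715 + 0.1910 + 0.3113
  = 0.9738 bits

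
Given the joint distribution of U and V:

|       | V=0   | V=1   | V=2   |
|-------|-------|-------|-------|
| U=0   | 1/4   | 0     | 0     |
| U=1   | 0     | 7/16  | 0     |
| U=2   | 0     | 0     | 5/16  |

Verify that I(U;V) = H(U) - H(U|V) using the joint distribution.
Left side, from I(U;V) = H(U) + H(V) - H(U,V):
Marginal P(U) (row sums):
  P(U=0) = 1/4 + 0 + 0 = 1/4
  P(U=1) = 0 + 7/16 + 0 = 7/16
  P(U=2) = 0 + 0 + 5/16 = 5/16
Marginal P(V) (column sums):
  P(V=0) = 1/4 + 0 + 0 = 1/4
  P(V=1) = 0 + 7/16 + 0 = 7/16
  P(V=2) = 0 + 0 + 5/16 = 5/16

H(U) = -[(1/4)·log₂(1/4) + (7/16)·log₂(7/16) + (5/16)·log₂(5/16)]
  = 0.5000 + 0.5218 + 0.5244
  = 1.5462 bits
H(V) = -[(1/4)·log₂(1/4) + (7/16)·log₂(7/16) + (5/16)·log₂(5/16)]
  = 0.5000 + 0.5218 + 0.5244
  = 1.5462 bits
H(U,V) = -[(1/4)·log₂(1/4) + (7/16)·log₂(7/16) + (5/16)·log₂(5/16)]
  = 0.5000 + 0.5218 + 0.5244
  = 1.5462 bits

I(U;V) = H(U) + H(V) - H(U,V)
  = 1.5462 + 1.5462 - 1.5462
  = 1.5462 bits

Right side, with H(U|V) computed directly from the conditional probabilities:
H(U|V) = -Σ P(U,V)·log₂ P(U|V), where P(U|V) = P(U,V) / P(V)
  (cells with P(U,V) = 0 contribute 0)
  (U=0,V=0): P(U|V) = (1/4)/(1/4) = 1;  -(1/4)·log₂(1) = 0.0000
  (U=1,V=1): P(U|V) = (7/16)/(7/16) = 1;  -(7/16)·log₂(1) = 0.0000
  (U=2,V=2): P(U|V) = (5/16)/(5/16) = 1;  -(5/16)·log₂(1) = 0.0000
H(U|V) = 0.0000 + 0.0000 + 0.0000
  = 0.0000 bits
H(U) - H(U|V) = 1.5462 - 0.0000 = 1.5462 bits

Both sides equal 1.5462 bits, so I(U;V) = H(U) - H(U|V) ✓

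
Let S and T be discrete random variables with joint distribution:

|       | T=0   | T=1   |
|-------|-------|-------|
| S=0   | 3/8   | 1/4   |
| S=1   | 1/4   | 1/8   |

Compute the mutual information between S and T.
Marginal P(S) (row sums):
  P(S=0) = 3/8 + 1/4 = 5/8
  P(S=1) = 1/4 + 1/8 = 3/8
Marginal P(T) (column sums):
  P(T=0) = 3/8 + 1/4 = 5/8
  P(T=1) = 1/4 + 1/8 = 3/8

H(S) = -[(5/8)·log₂(5/8) + (3/8)·log₂(3/8)]
  = 0.4238 + 0.5306
  = 0.9544 bits
H(T) = -[(5/8)·log₂(5/8) + (3/8)·log₂(3/8)]
  = 0.4238 + 0.5306
  = 0.9544 bits
H(S,T) = -[(3/8)·log₂(3/8) + (1/4)·log₂(1/4) + (1/4)·log₂(1/4) + (1/8)·log₂(1/8)]
  = 0.5306 + 0.5000 + 0.5000 + 0.3750
  = 1.9056 bits

I(S;T) = H(S) + H(T) - H(S,T)
  = 0.9544 + 0.9544 - 1.9056
  = 0.0032 bits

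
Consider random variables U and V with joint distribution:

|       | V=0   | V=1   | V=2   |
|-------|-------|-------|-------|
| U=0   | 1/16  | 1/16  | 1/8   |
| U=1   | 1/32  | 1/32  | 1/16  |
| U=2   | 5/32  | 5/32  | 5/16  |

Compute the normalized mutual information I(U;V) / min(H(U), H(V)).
Marginal P(U) (row sums):
  P(U=0) = 1/16 + 1/16 + 1/8 = 1/4
  P(U=1) = 1/32 + 1/32 + 1/16 = 1/8
  P(U=2) = 5/32 + 5/32 + 5/16 = 5/8
Marginal P(V) (column sums):
  P(V=0) = 1/16 + 1/32 + 5/32 = 1/4
  P(V=1) = 1/16 + 1/32 + 5/32 = 1/4
  P(V=2) = 1/8 + 1/16 + 5/16 = 1/2

H(U) = -[(1/4)·log₂(1/4) + (1/8)·log₂(1/8) + (5/8)·log₂(5/8)]
  = 0.5000 + 0.3750 + 0.4238
  = 1.2988 bits
H(V) = -[(1/4)·log₂(1/4) + (1/4)·log₂(1/4) + (1/2)·log₂(1/2)]
  = 0.5000 + 0.5000 + 0.5000
  = 1.5000 bits
H(U,V) = -[(1/16)·log₂(1/16) + (1/16)·log₂(1/16) + (1/8)·log₂(1/8) + (1/32)·log₂(1/32) + (1/32)·log₂(1/32) + (1/16)·log₂(1/16) + (5/32)·log₂(5/32) + (5/32)·log₂(5/32) + (5/16)·log₂(5/16)]
  = 0.2500 + 0.2500 + 0.3750 + 0.1563 + 0.1563 + 0.2500 + 0.4184 + 0.4184 + 0.5244
  = 2.7988 bits

I(U;V) = H(U) + H(V) - H(U,V)
  = 1.2988 + 1.5000 - 2.7988
  = 0.0000 bits

min(H(U), H(V)) = min(1.2988, 1.5000) = 1.2988 bits
Normalized MI = 0.0000 / 1.2988 = 0.0000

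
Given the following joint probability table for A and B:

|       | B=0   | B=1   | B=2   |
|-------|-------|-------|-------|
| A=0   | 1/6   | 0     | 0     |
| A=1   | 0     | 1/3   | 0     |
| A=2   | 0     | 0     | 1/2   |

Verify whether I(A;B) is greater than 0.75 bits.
Marginal P(A) (row sums):
  P(A=0) = 1/6 + 0 + 0 = 1/6
  P(A=1) = 0 + 1/3 + 0 = 1/3
  P(A=2) = 0 + 0 + 1/2 = 1/2
Marginal P(B) (column sums):
  P(B=0) = 1/6 + 0 + 0 = 1/6
  P(B=1) = 0 + 1/3 + 0 = 1/3
  P(B=2) = 0 + 0 + 1/2 = 1/2

H(A) = -[(1/6)·log₂(1/6) + (1/3)·log₂(1/3) + (1/2)·log₂(1/2)]
  = 0.4308 + 0.5283 + 0.5000
  = 1.4591 bits
H(B) = -[(1/6)·log₂(1/6) + (1/3)·log₂(1/3) + (1/2)·log₂(1/2)]
  = 0.4308 + 0.5283 + 0.5000
  = 1.4591 bits
H(A,B) = -[(1/6)·log₂(1/6) + (1/3)·log₂(1/3) + (1/2)·log₂(1/2)]
  = 0.4308 + 0.5283 + 0.5000
  = 1.4591 bits

I(A;B) = H(A) + H(B) - H(A,B)
  = 1.4591 + 1.4591 - 1.4591
  = 1.4591 bits

Yes. I(A;B) = 1.4591 bits, which is > 0.75 bits.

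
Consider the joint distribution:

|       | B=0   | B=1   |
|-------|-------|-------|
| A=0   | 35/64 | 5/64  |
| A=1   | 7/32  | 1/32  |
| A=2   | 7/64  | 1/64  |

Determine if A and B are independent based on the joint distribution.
Marginal P(A) (row sums):
  P(A=0) = 35/64 + 5/64 = 5/8
  P(A=1) = 7/32 + 1/32 = 1/4
  P(A=2) = 7/64 + 1/64 = 1/8
Marginal P(B) (column sums):
  P(B=0) = 35/64 + 7/32 + 7/64 = 7/8
  P(B=1) = 5/64 + 1/32 + 1/64 = 1/8

A and B are independent iff P(A=i,B=j) = P(A=i)·P(B=j) for every cell.
  P(A=0)·P(B=0) = 5/8 × 7/8 = 35/64 = P(A=0,B=0) ✓
  P(A=0)·P(B=1) = 5/8 × 1/8 = 5/64 = P(A=0,B=1) ✓
  P(A=1)·P(B=0) = 1/4 × 7/8 = 7/32 = P(A=1,B=0) ✓
  P(A=1)·P(B=1) = 1/4 × 1/8 = 1/32 = P(A=1,B=1) ✓
  P(A=2)·P(B=0) = 1/8 × 7/8 = 7/64 = P(A=2,B=0) ✓
  P(A=2)·P(B=1) = 1/8 × 1/8 = 1/64 = P(A=2,B=1) ✓

Yes, A and B are independent: every cell factors, so I(A;B) = 0 bits.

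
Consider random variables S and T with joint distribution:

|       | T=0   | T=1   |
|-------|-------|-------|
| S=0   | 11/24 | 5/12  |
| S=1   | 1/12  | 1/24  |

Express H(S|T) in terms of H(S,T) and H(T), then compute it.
H(S|T) = H(S,T) - H(T)

Marginal P(T) (column sums):
  P(T=0) = 11/24 + 1/12 = 13/24
  P(T=1) = 5/12 + 1/24 = 11/24

H(S,T) = -[(11/24)·log₂(11/24) + (5/12)·log₂(5/12) + (1/12)·log₂(1/12) + (1/24)·log₂(1/24)]
  = 0.5159 + 0.5263 + 0.2987 + 0.1910
  = 1.5319 bits
H(T) = -[(13/24)·log₂(13/24) + (11/24)·log₂(11/24)]
  = 0.4791 + 0.5159
  = 0.9950 bits

H(S|T) = 1.5319 - 0.9950 = 0.5369 bits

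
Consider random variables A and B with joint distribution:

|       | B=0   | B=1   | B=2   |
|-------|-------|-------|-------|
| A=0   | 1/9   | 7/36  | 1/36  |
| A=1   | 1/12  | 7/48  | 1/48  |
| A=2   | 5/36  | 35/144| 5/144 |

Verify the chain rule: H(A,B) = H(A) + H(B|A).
Left side:
H(A,B) = -[(1/9)·log₂(1/9) + (7/36)·log₂(7/36) + (1/36)·log₂(1/36) + (1/12)·log₂(1/12) + (7/48)·log₂(7/48) + (1/48)·log₂(1/48) + (5/36)·log₂(5/36) + (35/144)·log₂(35/144) + (5/144)·log₂(5/144)]
  = 0.3522 + 0.4594 + 0.1436 + 0.2987 + 0.4051 + 0.1164 + 0.3956 + 0.4960 + 0.1683
  = 2.8353 bits

Right side:
Marginal P(A) (row sums):
  P(A=0) = 1/9 + 7/36 + 1/36 = 1/3
  P(A=1) = 1/12 + 7/48 + 1/48 = 1/4
  P(A=2) = 5/36 + 35/144 + 5/144 = 5/12
H(A) = -[(1/3)·log₂(1/3) + (1/4)·log₂(1/4) + (5/12)·log₂(5/12)]
  = 0.5283 + 0.5000 + 0.5263
  = 1.5546 bits
H(B|A) = -Σ P(A,B)·log₂ P(B|A), where P(B|A) = P(A,B) / P(A)
  (A=0,B=0): P(B|A) = (1/9)/(1/3) = 1/3;  -(1/9)·log₂(1/3) = 0.1761
  (A=0,B=1): P(B|A) = (7/36)/(1/3) = 7/12;  -(7/36)·log₂(7/12) = 0.1512
  (A=0,B=2): P(B|A) = (1/36)/(1/3) = 1/12;  -(1/36)·log₂(1/12) = 0.0996
  (A=1,B=0): P(B|A) = (1/12)/(1/4) = 1/3;  -(1/12)·log₂(1/3) = 0.1321
  (A=1,B=1): P(B|A) = (7/48)/(1/4) = 7/12;  -(7/48)·log₂(7/12) = 0.1134
  (A=1,B=2): P(B|A) = (1/48)/(1/4) = 1/12;  -(1/48)·log₂(1/12) = 0.0747
  (A=2,B=0): P(B|A) = (5/36)/(5/12) = 1/3;  -(5/36)·log₂(1/3) = 0.2201
  (A=2,B=1): P(B|A) = (35/144)/(5/12) = 7/12;  -(35/144)·log₂(7/12) = 0.1890
  (A=2,B=2): P(B|A) = (5/144)/(5/12) = 1/12;  -(5/144)·log₂(1/12) = 0.1245
H(B|A) = 0.1761 + 0.1512 + 0.0996 + 0.1321 + 0.1134 + 0.0747 + 0.2201 + 0.1890 + 0.1245
  = 1.2807 bits
H(A) + H(B|A) = 1.5546 + 1.2807 = 2.8353 bits

Both sides equal 2.8353 bits, so the chain rule holds ✓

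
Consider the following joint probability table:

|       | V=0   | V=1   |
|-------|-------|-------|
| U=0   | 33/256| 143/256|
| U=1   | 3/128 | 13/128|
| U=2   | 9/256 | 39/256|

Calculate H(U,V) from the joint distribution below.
H(U,V) = -Σ P(U,V) log₂ P(U,V), summed over the non-zero cells:
H(U,V) = -[(33/256)·log₂(33/256) + (143/256)·log₂(143/256) + (3/128)·log₂(3/128) + (13/128)·log₂(13/128) + (9/256)·log₂(9/256) + (39/256)·log₂(39/256)]
  = 0.3810 + 0.4693 + 0.1269 + 0.3351 + 0.1698 + 0.4136
  = 1.8957 bits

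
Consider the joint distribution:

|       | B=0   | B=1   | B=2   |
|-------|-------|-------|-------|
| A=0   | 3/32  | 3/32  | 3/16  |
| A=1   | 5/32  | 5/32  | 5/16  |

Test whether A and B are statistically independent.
Marginal P(A) (row sums):
  P(A=0) = 3/32 + 3/32 + 3/16 = 3/8
  P(A=1) = 5/32 + 5/32 + 5/16 = 5/8
Marginal P(B) (column sums):
  P(B=0) = 3/32 + 5/32 = 1/4
  P(B=1) = 3/32 + 5/32 = 1/4
  P(B=2) = 3/16 + 5/16 = 1/2

A and B are independent iff P(A=i,B=j) = P(A=i)·P(B=j) for every cell.
  P(A=0)·P(B=0) = 3/8 × 1/4 = 3/32 = P(A=0,B=0) ✓
  P(A=0)·P(B=1) = 3/8 × 1/4 = 3/32 = P(A=0,B=1) ✓
  P(A=0)·P(B=2) = 3/8 × 1/2 = 3/16 = P(A=0,B=2) ✓
  P(A=1)·P(B=0) = 5/8 × 1/4 = 5/32 = P(A=1,B=0) ✓
  P(A=1)·P(B=1) = 5/8 × 1/4 = 5/32 = P(A=1,B=1) ✓
  P(A=1)·P(B=2) = 5/8 × 1/2 = 5/16 = P(A=1,B=2) ✓

Yes, A and B are independent: every cell factors, so I(A;B) = 0 bits.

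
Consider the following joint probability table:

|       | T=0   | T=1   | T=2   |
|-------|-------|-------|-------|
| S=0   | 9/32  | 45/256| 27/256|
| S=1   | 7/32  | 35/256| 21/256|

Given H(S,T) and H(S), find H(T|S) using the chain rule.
From the chain rule: H(S,T) = H(S) + H(T|S)
Therefore: H(T|S) = H(S,T) - H(S)

H(S,T) = -[(9/32)·log₂(9/32) + (45/256)·log₂(45/256) + (27/256)·log₂(27/256) + (7/32)·log₂(7/32) + (35/256)·log₂(35/256) + (21/256)·log₂(21/256)]
  = 0.5147 + 0.4409 + 0.3423 + 0.4796 + 0.3925 + 0.2959
  = 2.4659 bits
Marginal P(S) (row sums):
  P(S=0) = 9/32 + 45/256 + 27/256 = 9/16
  P(S=1) = 7/32 + 35/256 + 21/256 = 7/16
H(S) = -[(9/16)·log₂(9/16) + (7/16)·log₂(7/16)]
  = 0.4669 + 0.5218
  = 0.9887 bits

H(T|S) = 2.4659 - 0.9887 = 1.4772 bits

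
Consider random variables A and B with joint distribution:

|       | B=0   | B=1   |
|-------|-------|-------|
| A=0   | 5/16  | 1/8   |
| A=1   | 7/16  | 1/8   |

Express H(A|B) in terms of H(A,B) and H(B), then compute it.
H(A|B) = H(A,B) - H(B)

Marginal P(B) (column sums):
  P(B=0) = 5/16 + 7/16 = 3/4
  P(B=1) = 1/8 + 1/8 = 1/4

H(A,B) = -[(5/16)·log₂(5/16) + (1/8)·log₂(1/8) + (7/16)·log₂(7/16) + (1/8)·log₂(1/8)]
  = 0.5244 + 0.3750 + 0.5218 + 0.3750
  = 1.7962 bits
H(B) = -[(3/4)·log₂(3/4) + (1/4)·log₂(1/4)]
  = 0.3113 + 0.5000
  = 0.8113 bits

H(A|B) = 1.7962 - 0.8113 = 0.9849 bits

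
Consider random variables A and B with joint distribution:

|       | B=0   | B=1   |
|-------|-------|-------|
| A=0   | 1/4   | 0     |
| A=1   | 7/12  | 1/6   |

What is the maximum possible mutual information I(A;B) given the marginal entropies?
The upper bound on mutual information is I(A;B) ≤ min(H(A), H(B)).

Marginal P(A) (row sums):
  P(A=0) = 1/4 + 0 = 1/4
  P(A=1) = 7/12 + 1/6 = 3/4
Marginal P(B) (column sums):
  P(B=0) = 1/4 + 7/12 = 5/6
  P(B=1) = 0 + 1/6 = 1/6

H(A) = -[(1/4)·log₂(1/4) + (3/4)·log₂(3/4)]
  = 0.5000 + 0.3113
  = 0.8113 bits
H(B) = -[(5/6)·log₂(5/6) + (1/6)·log₂(1/6)]
  = 0.2192 + 0.4308
  = 0.6500 bits

Maximum possible I(A;B) = min(0.8113, 0.6500) = 0.6500 bits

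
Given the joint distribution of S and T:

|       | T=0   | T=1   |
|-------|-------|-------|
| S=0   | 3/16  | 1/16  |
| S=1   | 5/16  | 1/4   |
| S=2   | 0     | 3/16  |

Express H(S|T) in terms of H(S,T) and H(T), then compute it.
H(S|T) = H(S,T) - H(T)

Marginal P(T) (column sums):
  P(T=0) = 3/16 + 5/16 + 0 = 1/2
  P(T=1) = 1/16 + 1/4 + 3/16 = 1/2

H(S,T) = -[(3/16)·log₂(3/16) + (1/16)·log₂(1/16) + (5/16)·log₂(5/16) + (1/4)·log₂(1/4) + (3/16)·log₂(3/16)]
  = 0.4528 + 0.2500 + 0.5244 + 0.5000 + 0.4528
  = 2.1800 bits
H(T) = -[(1/2)·log₂(1/2) + (1/2)·log₂(1/2)]
  = 0.5000 + 0.5000
  = 1.0000 bits

H(S|T) = 2.1800 - 1.0000 = 1.1800 bits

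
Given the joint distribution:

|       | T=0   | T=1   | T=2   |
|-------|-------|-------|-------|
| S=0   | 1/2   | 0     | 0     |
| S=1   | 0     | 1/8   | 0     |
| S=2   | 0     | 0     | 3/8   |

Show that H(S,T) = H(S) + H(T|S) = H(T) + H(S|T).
Marginal P(S) (row sums):
  P(S=0) = 1/2 + 0 + 0 = 1/2
  P(S=1) = 0 + 1/8 + 0 = 1/8
  P(S=2) = 0 + 0 + 3/8 = 3/8
Marginal P(T) (column sums):
  P(T=0) = 1/2 + 0 + 0 = 1/2
  P(T=1) = 0 + 1/8 + 0 = 1/8
  P(T=2) = 0 + 0 + 3/8 = 3/8

Decomposition 1: H(S) + H(T|S)
H(S) = -[(1/2)·log₂(1/2) + (1/8)·log₂(1/8) + (3/8)·log₂(3/8)]
  = 0.5000 + 0.3750 + 0.5306
  = 1.4056 bits
H(T|S) = -Σ P(S,T)·log₂ P(T|S), where P(T|S) = P(S,T) / P(S)
  (cells with P(S,T) = 0 contribute 0)
  (S=0,T=0): P(T|S) = (1/2)/(1/2) = 1;  -(1/2)·log₂(1) = 0.0000
  (S=1,T=1): P(T|S) = (1/8)/(1/8) = 1;  -(1/8)·log₂(1) = 0.0000
  (S=2,T=2): P(T|S) = (3/8)/(3/8) = 1;  -(3/8)·log₂(1) = 0.0000
H(T|S) = 0.0000 + 0.0000 + 0.0000
  = 0.0000 bits
H(S) + H(T|S) = 1.4056 + 0.0000 = 1.4056 bits

Decomposition 2: H(T) + H(S|T)
H(T) = -[(1/2)·log₂(1/2) + (1/8)·log₂(1/8) + (3/8)·log₂(3/8)]
  = 0.5000 + 0.3750 + 0.5306
  = 1.4056 bits
H(S|T) = -Σ P(S,T)·log₂ P(S|T), where P(S|T) = P(S,T) / P(T)
  (cells with P(S,T) = 0 contribute 0)
  (S=0,T=0): P(S|T) = (1/2)/(1/2) = 1;  -(1/2)·log₂(1) = 0.0000
  (S=1,T=1): P(S|T) = (1/8)/(1/8) = 1;  -(1/8)·log₂(1) = 0.0000
  (S=2,T=2): P(S|T) = (3/8)/(3/8) = 1;  -(3/8)·log₂(1) = 0.0000
H(S|T) = 0.0000 + 0.0000 + 0.0000
  = 0.0000 bits
H(T) + H(S|T) = 1.4056 + 0.0000 = 1.4056 bits

Direct computation of the joint entropy:
H(S,T) = -[(1/2)·log₂(1/2) + (1/8)·log₂(1/8) + (3/8)·log₂(3/8)]
  = 0.5000 + 0.3750 + 0.5306
  = 1.4056 bits

All three agree: H(S,T) = 1.4056 bits ✓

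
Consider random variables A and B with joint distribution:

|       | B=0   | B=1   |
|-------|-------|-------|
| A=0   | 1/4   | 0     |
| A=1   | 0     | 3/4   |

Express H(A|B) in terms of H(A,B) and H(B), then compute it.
H(A|B) = H(A,B) - H(B)

Marginal P(B) (column sums):
  P(B=0) = 1/4 + 0 = 1/4
  P(B=1) = 0 + 3/4 = 3/4

H(A,B) = -[(1/4)·log₂(1/4) + (3/4)·log₂(3/4)]
  = 0.5000 + 0.3113
  = 0.8113 bits
H(B) = -[(1/4)·log₂(1/4) + (3/4)·log₂(3/4)]
  = 0.5000 + 0.3113
  = 0.8113 bits

H(A|B) = 0.8113 - 0.8113 = 0.0000 bits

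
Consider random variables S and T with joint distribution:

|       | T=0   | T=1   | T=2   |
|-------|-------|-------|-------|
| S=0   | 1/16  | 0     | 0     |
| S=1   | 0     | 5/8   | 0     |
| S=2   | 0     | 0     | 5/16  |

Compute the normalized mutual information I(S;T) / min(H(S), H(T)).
Marginal P(S) (row sums):
  P(S=0) = 1/16 + 0 + 0 = 1/16
  P(S=1) = 0 + 5/8 + 0 = 5/8
  P(S=2) = 0 + 0 + 5/16 = 5/16
Marginal P(T) (column sums):
  P(T=0) = 1/16 + 0 + 0 = 1/16
  P(T=1) = 0 + 5/8 + 0 = 5/8
  P(T=2) = 0 + 0 + 5/16 = 5/16

H(S) = -[(1/16)·log₂(1/16) + (5/8)·log₂(5/8) + (5/16)·log₂(5/16)]
  = 0.2500 + 0.4238 + 0.5244
  = 1.1982 bits
H(T) = -[(1/16)·log₂(1/16) + (5/8)·log₂(5/8) + (5/16)·log₂(5/16)]
  = 0.2500 + 0.4238 + 0.5244
  = 1.1982 bits
H(S,T) = -[(1/16)·log₂(1/16) + (5/8)·log₂(5/8) + (5/16)·log₂(5/16)]
  = 0.2500 + 0.4238 + 0.5244
  = 1.1982 bits

I(S;T) = H(S) + H(T) - H(S,T)
  = 1.1982 + 1.1982 - 1.1982
  = 1.1982 bits

min(H(S), H(T)) = min(1.1982, 1.1982) = 1.1982 bits
Normalized MI = 1.1982 / 1.1982 = 1.0000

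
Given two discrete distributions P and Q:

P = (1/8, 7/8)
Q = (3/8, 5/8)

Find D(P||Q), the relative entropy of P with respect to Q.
D(P||Q) = Σ P(i) log₂(P(i)/Q(i))
  i=0: (1/8) × log₂((1/8)/(3/8)) = (1/8) × log₂(1/3) = -0.1981
  i=1: (7/8) × log₂((7/8)/(5/8)) = (7/8) × log₂(7/5) = 0.4247
D(P||Q) = -0.1981 + 0.4247
  = 0.2266 bits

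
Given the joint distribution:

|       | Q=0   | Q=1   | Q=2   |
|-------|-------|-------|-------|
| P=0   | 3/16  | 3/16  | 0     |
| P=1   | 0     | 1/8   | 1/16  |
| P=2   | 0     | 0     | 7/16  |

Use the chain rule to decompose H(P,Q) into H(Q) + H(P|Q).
By the chain rule: H(P,Q) = H(Q) + H(P|Q)

Marginal P(Q) (column sums):
  P(Q=0) = 3/16 + 0 + 0 = 3/16
  P(Q=1) = 3/16 + 1/8 + 0 = 5/16
  P(Q=2) = 0 + 1/16 + 7/16 = 1/2
H(Q) = -[(3/16)·log₂(3/16) + (5/16)·log₂(5/16) + (1/2)·log₂(1/2)]
  = 0.4528 + 0.5244 + 0.5000
  = 1.4772 bits
H(P|Q) = -Σ P(P,Q)·log₂ P(P|Q), where P(P|Q) = P(P,Q) / P(Q)
  (cells with P(P,Q) = 0 contribute 0)
  (P=0,Q=0): P(P|Q) = (3/16)/(3/16) = 1;  -(3/16)·log₂(1) = 0.0000
  (P=0,Q=1): P(P|Q) = (3/16)/(5/16) = 3/5;  -(3/16)·log₂(3/5) = 0.1382
  (P=1,Q=1): P(P|Q) = (1/8)/(5/16) = 2/5;  -(1/8)·log₂(2/5) = 0.1652
  (P=1,Q=2): P(P|Q) = (1/16)/(1/2) = 1/8;  -(1/16)·log₂(1/8) = 0.1875
  (P=2,Q=2): P(P|Q) = (7/16)/(1/2) = 7/8;  -(7/16)·log₂(7/8) = 0.0843
H(P|Q) = 0.0000 + 0.1382 + 0.1652 + 0.1875 + 0.0843
  = 0.5752 bits

H(P,Q) = H(Q) + H(P|Q) = 1.4772 + 0.5752 = 2.0524 bits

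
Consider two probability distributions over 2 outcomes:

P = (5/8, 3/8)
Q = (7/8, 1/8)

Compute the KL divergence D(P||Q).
D(P||Q) = Σ P(i) log₂(P(i)/Q(i))
  i=0: (5/8) × log₂((5/8)/(7/8)) = (5/8) × log₂(5/7) = -0.3034
  i=1: (3/8) × log₂((3/8)/(1/8)) = (3/8) × log₂(3) = 0.5944
D(P||Q) = -0.3034 + 0.5944
  = 0.2910 bits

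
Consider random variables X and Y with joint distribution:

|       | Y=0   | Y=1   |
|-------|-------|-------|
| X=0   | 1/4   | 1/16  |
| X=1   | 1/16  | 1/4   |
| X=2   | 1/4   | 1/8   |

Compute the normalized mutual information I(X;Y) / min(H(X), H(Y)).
Marginal P(X) (row sums):
  P(X=0) = 1/4 + 1/16 = 5/16
  P(X=1) = 1/16 + 1/4 = 5/16
  P(X=2) = 1/4 + 1/8 = 3/8
Marginal P(Y) (column sums):
  P(Y=0) = 1/4 + 1/16 + 1/4 = 9/16
  P(Y=1) = 1/16 + 1/4 + 1/8 = 7/16

H(X) = -[(5/16)·log₂(5/16) + (5/16)·log₂(5/16) + (3/8)·log₂(3/8)]
  = 0.5244 + 0.5244 + 0.5306
  = 1.5794 bits
H(Y) = -[(9/16)·log₂(9/16) + (7/16)·log₂(7/16)]
  = 0.4669 + 0.5218
  = 0.9887 bits
H(X,Y) = -[(1/4)·log₂(1/4) + (1/16)·log₂(1/16) + (1/16)·log₂(1/16) + (1/4)·log₂(1/4) + (1/4)·log₂(1/4) + (1/8)·log₂(1/8)]
  = 0.5000 + 0.2500 + 0.2500 + 0.5000 + 0.5000 + 0.3750
  = 2.3750 bits

I(X;Y) = H(X) + H(Y) - H(X,Y)
  = 1.5794 + 0.9887 - 2.3750
  = 0.1931 bits

min(H(X), H(Y)) = min(1.5794, 0.9887) = 0.9887 bits
Normalized MI = 0.1931 / 0.9887 = 0.1953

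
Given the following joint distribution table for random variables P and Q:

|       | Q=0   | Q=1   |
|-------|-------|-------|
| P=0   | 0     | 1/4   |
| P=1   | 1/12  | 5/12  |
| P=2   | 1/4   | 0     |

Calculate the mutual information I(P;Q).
Marginal P(P) (row sums):
  P(P=0) = 0 + 1/4 = 1/4
  P(P=1) = 1/12 + 5/12 = 1/2
  P(P=2) = 1/4 + 0 = 1/4
Marginal P(Q) (column sums):
  P(Q=0) = 0 + 1/12 + 1/4 = 1/3
  P(Q=1) = 1/4 + 5/12 + 0 = 2/3

H(P) = -[(1/4)·log₂(1/4) + (1/2)·log₂(1/2) + (1/4)·log₂(1/4)]
  = 0.5000 + 0.5000 + 0.5000
  = 1.5000 bits
H(Q) = -[(1/3)·log₂(1/3) + (2/3)·log₂(2/3)]
  = 0.5283 + 0.3900
  = 0.9183 bits
H(P,Q) = -[(1/4)·log₂(1/4) + (1/12)·log₂(1/12) + (5/12)·log₂(5/12) + (1/4)·log₂(1/4)]
  = 0.5000 + 0.2987 + 0.5263 + 0.5000
  = 1.8250 bits

I(P;Q) = H(P) + H(Q) - H(P,Q)
  = 1.5000 + 0.9183 - 1.8250
  = 0.5933 bits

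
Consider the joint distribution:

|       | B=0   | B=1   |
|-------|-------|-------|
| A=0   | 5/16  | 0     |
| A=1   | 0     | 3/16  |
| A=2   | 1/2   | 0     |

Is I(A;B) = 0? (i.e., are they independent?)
Marginal P(A) (row sums):
  P(A=0) = 5/16 + 0 = 5/16
  P(A=1) = 0 + 3/16 = 3/16
  P(A=2) = 1/2 + 0 = 1/2
Marginal P(B) (column sums):
  P(B=0) = 5/16 + 0 + 1/2 = 13/16
  P(B=1) = 0 + 3/16 + 0 = 3/16

A and B are independent iff P(A=i,B=j) = P(A=i)·P(B=j) for every cell.
  P(A=0)·P(B=0) = 5/16 × 13/16 = 65/256, but P(A=0,B=0) = 5/16 ✗

No, A and B are not independent. Quantitatively, I(A;B) > 0:

H(A) = -[(5/16)·log₂(5/16) + (3/16)·log₂(3/16) + (1/2)·log₂(1/2)]
  = 0.5244 + 0.4528 + 0.5000
  = 1.4772 bits
H(B) = -[(13/16)·log₂(13/16) + (3/16)·log₂(3/16)]
  = 0.2434 + 0.4528
  = 0.6962 bits
H(A,B) = -[(5/16)·log₂(5/16) + (3/16)·log₂(3/16) + (1/2)·log₂(1/2)]
  = 0.5244 + 0.4528 + 0.5000
  = 1.4772 bits
I(A;B) = H(A) + H(B) - H(A,B) = 1.4772 + 0.6962 - 1.4772 = 0.6962 bits > 0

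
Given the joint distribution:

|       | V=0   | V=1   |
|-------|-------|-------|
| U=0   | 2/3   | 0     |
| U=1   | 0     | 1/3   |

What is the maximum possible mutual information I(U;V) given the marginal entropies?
The upper bound on mutual information is I(U;V) ≤ min(H(U), H(V)).

Marginal P(U) (row sums):
  P(U=0) = 2/3 + 0 = 2/3
  P(U=1) = 0 + 1/3 = 1/3
Marginal P(V) (column sums):
  P(V=0) = 2/3 + 0 = 2/3
  P(V=1) = 0 + 1/3 = 1/3

H(U) = -[(2/3)·log₂(2/3) + (1/3)·log₂(1/3)]
  = 0.3900 + 0.5283
  = 0.9183 bits
H(V) = -[(2/3)·log₂(2/3) + (1/3)·log₂(1/3)]
  = 0.3900 + 0.5283
  = 0.9183 bits

Maximum possible I(U;V) = min(0.9183, 0.9183) = 0.9183 bits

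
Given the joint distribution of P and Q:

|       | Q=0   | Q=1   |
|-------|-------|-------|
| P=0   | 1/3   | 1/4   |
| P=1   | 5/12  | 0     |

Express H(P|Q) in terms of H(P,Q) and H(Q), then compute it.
H(P|Q) = H(P,Q) - H(Q)

Marginal P(Q) (column sums):
  P(Q=0) = 1/3 + 5/12 = 3/4
  P(Q=1) = 1/4 + 0 = 1/4

H(P,Q) = -[(1/3)·log₂(1/3) + (1/4)·log₂(1/4) + (5/12)·log₂(5/12)]
  = 0.5283 + 0.5000 + 0.5263
  = 1.5546 bits
H(Q) = -[(3/4)·log₂(3/4) + (1/4)·log₂(1/4)]
  = 0.3113 + 0.5000
  = 0.8113 bits

H(P|Q) = 1.5546 - 0.8113 = 0.7433 bits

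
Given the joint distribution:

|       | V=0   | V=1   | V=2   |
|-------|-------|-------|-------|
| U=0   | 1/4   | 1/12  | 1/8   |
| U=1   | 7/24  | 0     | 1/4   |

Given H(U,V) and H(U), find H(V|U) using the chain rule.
From the chain rule: H(U,V) = H(U) + H(V|U)
Therefore: H(V|U) = H(U,V) - H(U)

H(U,V) = -[(1/4)·log₂(1/4) + (1/12)·log₂(1/12) + (1/8)·log₂(1/8) + (7/24)·log₂(7/24) + (1/4)·log₂(1/4)]
  = 0.5000 + 0.2987 + 0.3750 + 0.5185 + 0.5000
  = 2.1922 bits
Marginal P(U) (row sums):
  P(U=0) = 1/4 + 1/12 + 1/8 = 11/24
  P(U=1) = 7/24 + 0 + 1/4 = 13/24
H(U) = -[(11/24)·log₂(11/24) + (13/24)·log₂(13/24)]
  = 0.5159 + 0.4791
  = 0.9950 bits

H(V|U) = 2.1922 - 0.9950 = 1.1972 bits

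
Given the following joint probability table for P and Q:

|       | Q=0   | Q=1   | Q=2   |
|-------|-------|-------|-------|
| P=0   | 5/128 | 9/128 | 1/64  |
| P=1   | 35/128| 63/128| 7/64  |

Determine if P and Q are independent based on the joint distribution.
Marginal P(P) (row sums):
  P(P=0) = 5/128 + 9/128 + 1/64 = 1/8
  P(P=1) = 35/128 + 63/128 + 7/64 = 7/8
Marginal P(Q) (column sums):
  P(Q=0) = 5/128 + 35/128 = 5/16
  P(Q=1) = 9/128 + 63/128 = 9/16
  P(Q=2) = 1/64 + 7/64 = 1/8

P and Q are independent iff P(P=i,Q=j) = P(P=i)·P(Q=j) for every cell.
  P(P=0)·P(Q=0) = 1/8 × 5/16 = 5/128 = P(P=0,Q=0) ✓
  P(P=0)·P(Q=1) = 1/8 × 9/16 = 9/128 = P(P=0,Q=1) ✓
  P(P=0)·P(Q=2) = 1/8 × 1/8 = 1/64 = P(P=0,Q=2) ✓
  P(P=1)·P(Q=0) = 7/8 × 5/16 = 35/128 = P(P=1,Q=0) ✓
  P(P=1)·P(Q=1) = 7/8 × 9/16 = 63/128 = P(P=1,Q=1) ✓
  P(P=1)·P(Q=2) = 7/8 × 1/8 = 7/64 = P(P=1,Q=2) ✓

Yes, P and Q are independent: every cell factors, so I(P;Q) = 0 bits.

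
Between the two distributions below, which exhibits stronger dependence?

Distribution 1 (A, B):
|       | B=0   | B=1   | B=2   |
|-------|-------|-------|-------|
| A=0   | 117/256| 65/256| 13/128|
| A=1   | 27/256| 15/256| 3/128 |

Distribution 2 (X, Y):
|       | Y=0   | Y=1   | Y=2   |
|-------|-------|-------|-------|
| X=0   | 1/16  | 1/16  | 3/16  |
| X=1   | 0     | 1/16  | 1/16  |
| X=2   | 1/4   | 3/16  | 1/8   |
Distribution 1 (A, B):
Marginal P(A) (row sums):
  P(A=0) = 117/256 + 65/256 + 13/128 = 13/16
  P(A=1) = 27/256 + 15/256 + 3/128 = 3/16
Marginal P(B) (column sums):
  P(B=0) = 117/256 + 27/256 = 9/16
  P(B=1) = 65/256 + 15/256 = 5/16
  P(B=2) = 13/128 + 3/128 = 1/8

H(A) = -[(13/16)·log₂(13/16) + (3/16)·log₂(3/16)]
  = 0.2434 + 0.4528
  = 0.6962 bits
H(B) = -[(9/16)·log₂(9/16) + (5/16)·log₂(5/16) + (1/8)·log₂(1/8)]
  = 0.4669 + 0.5244 + 0.3750
  = 1.3663 bits
H(A,B) = -[(117/256)·log₂(117/256) + (65/256)·log₂(65/256) + (13/128)·log₂(13/128) + (27/256)·log₂(27/256) + (15/256)·log₂(15/256) + (3/128)·log₂(3/128)]
  = 0.5163 + 0.5021 + 0.3351 + 0.3423 + 0.2398 + 0.1269
  = 2.0625 bits

I(A;B) = H(A) + H(B) - H(A,B)
  = 0.6962 + 1.3663 - 2.0625
  = 0.0000 bits

Distribution 2 (X, Y):
Marginal P(X) (row sums):
  P(X=0) = 1/16 + 1/16 + 3/16 = 5/16
  P(X=1) = 0 + 1/16 + 1/16 = 1/8
  P(X=2) = 1/4 + 3/16 + 1/8 = 9/16
Marginal P(Y) (column sums):
  P(Y=0) = 1/16 + 0 + 1/4 = 5/16
  P(Y=1) = 1/16 + 1/16 + 3/16 = 5/16
  P(Y=2) = 3/16 + 1/16 + 1/8 = 3/8

H(X) = -[(5/16)·log₂(5/16) + (1/8)·log₂(1/8) + (9/16)·log₂(9/16)]
  = 0.5244 + 0.3750 + 0.4669
  = 1.3663 bits
H(Y) = -[(5/16)·log₂(5/16) + (5/16)·log₂(5/16) + (3/8)·log₂(3/8)]
  = 0.5244 + 0.5244 + 0.5306
  = 1.5794 bits
H(X,Y) = -[(1/16)·log₂(1/16) + (1/16)·log₂(1/16) + (3/16)·log₂(3/16) + (1/16)·log₂(1/16) + (1/16)·log₂(1/16) + (1/4)·log₂(1/4) + (3/16)·log₂(3/16) + (1/8)·log₂(1/8)]
  = 0.2500 + 0.2500 + 0.4528 + 0.2500 + 0.2500 + 0.5000 + 0.4528 + 0.3750
  = 2.7806 bits

I(X;Y) = H(X) + H(Y) - H(X,Y)
  = 1.3663 + 1.5794 - 2.7806
  = 0.1651 bits

I(X;Y) = 0.1651 bits > I(A;B) = 0.0000 bits, so (X, Y) has the higher mutual information (stronger dependence).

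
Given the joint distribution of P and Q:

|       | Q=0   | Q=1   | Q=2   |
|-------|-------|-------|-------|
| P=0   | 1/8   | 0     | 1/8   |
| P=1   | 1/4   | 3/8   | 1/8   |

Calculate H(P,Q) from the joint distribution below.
H(P,Q) = -Σ P(P,Q) log₂ P(P,Q), summed over the non-zero cells:
H(P,Q) = -[(1/8)·log₂(1/8) + (1/8)·log₂(1/8) + (1/4)·log₂(1/4) + (3/8)·log₂(3/8) + (1/8)·log₂(1/8)]
  = 0.3750 + 0.3750 + 0.5000 + 0.5306 + 0.3750
  = 2.1556 bits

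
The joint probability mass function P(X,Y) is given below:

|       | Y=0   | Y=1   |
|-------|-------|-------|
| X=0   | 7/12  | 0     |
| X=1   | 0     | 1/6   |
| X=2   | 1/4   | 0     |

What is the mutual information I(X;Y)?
Marginal P(X) (row sums):
  P(X=0) = 7/12 + 0 = 7/12
  P(X=1) = 0 + 1/6 = 1/6
  P(X=2) = 1/4 + 0 = 1/4
Marginal P(Y) (column sums):
  P(Y=0) = 7/12 + 0 + 1/4 = 5/6
  P(Y=1) = 0 + 1/6 + 0 = 1/6

H(X) = -[(7/12)·log₂(7/12) + (1/6)·log₂(1/6) + (1/4)·log₂(1/4)]
  = 0.4536 + 0.4308 + 0.5000
  = 1.3844 bits
H(Y) = -[(5/6)·log₂(5/6) + (1/6)·log₂(1/6)]
  = 0.2192 + 0.4308
  = 0.6500 bits
H(X,Y) = -[(7/12)·log₂(7/12) + (1/6)·log₂(1/6) + (1/4)·log₂(1/4)]
  = 0.4536 + 0.4308 + 0.5000
  = 1.3844 bits

I(X;Y) = H(X) + H(Y) - H(X,Y)
  = 1.3844 + 0.6500 - 1.3844
  = 0.6500 bits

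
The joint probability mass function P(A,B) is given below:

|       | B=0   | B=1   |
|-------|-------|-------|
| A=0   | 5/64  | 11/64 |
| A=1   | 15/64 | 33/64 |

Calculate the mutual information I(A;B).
Marginal P(A) (row sums):
  P(A=0) = 5/64 + 11/64 = 1/4
  P(A=1) = 15/64 + 33/64 = 3/4
Marginal P(B) (column sums):
  P(B=0) = 5/64 + 15/64 = 5/16
  P(B=1) = 11/64 + 33/64 = 11/16

H(A) = -[(1/4)·log₂(1/4) + (3/4)·log₂(3/4)]
  = 0.5000 + 0.3113
  = 0.8113 bits
H(B) = -[(5/16)·log₂(5/16) + (11/16)·log₂(11/16)]
  = 0.5244 + 0.3716
  = 0.8960 bits
H(A,B) = -[(5/64)·log₂(5/64) + (11/64)·log₂(11/64) + (15/64)·log₂(15/64) + (33/64)·log₂(33/64)]
  = 0.2873 + 0.4367 + 0.4906 + 0.4927
  = 1.7073 bits

I(A;B) = H(A) + H(B) - H(A,B)
  = 0.8113 + 0.8960 - 1.7073
  = 0.0000 bits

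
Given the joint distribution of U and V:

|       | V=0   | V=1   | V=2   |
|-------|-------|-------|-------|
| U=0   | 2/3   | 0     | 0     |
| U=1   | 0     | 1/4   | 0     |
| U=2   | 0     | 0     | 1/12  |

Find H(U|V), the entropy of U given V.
Marginal P(V) (column sums):
  P(V=0) = 2/3 + 0 + 0 = 2/3
  P(V=1) = 0 + 1/4 + 0 = 1/4
  P(V=2) = 0 + 0 + 1/12 = 1/12

H(U|V) = -Σ P(U,V)·log₂ P(U|V), where P(U|V) = P(U,V) / P(V)
  (cells with P(U,V) = 0 contribute 0)
  (U=0,V=0): P(U|V) = (2/3)/(2/3) = 1;  -(2/3)·log₂(1) = 0.0000
  (U=1,V=1): P(U|V) = (1/4)/(1/4) = 1;  -(1/4)·log₂(1) = 0.0000
  (U=2,V=2): P(U|V) = (1/12)/(1/12) = 1;  -(1/12)·log₂(1) = 0.0000
H(U|V) = 0.0000 + 0.0000 + 0.0000
  = 0.0000 bits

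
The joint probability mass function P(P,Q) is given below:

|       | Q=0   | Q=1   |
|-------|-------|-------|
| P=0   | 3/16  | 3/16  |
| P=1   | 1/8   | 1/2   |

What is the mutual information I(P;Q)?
Marginal P(P) (row sums):
  P(P=0) = 3/16 + 3/16 = 3/8
  P(P=1) = 1/8 + 1/2 = 5/8
Marginal P(Q) (column sums):
  P(Q=0) = 3/16 + 1/8 = 5/16
  P(Q=1) = 3/16 + 1/2 = 11/16

H(P) = -[(3/8)·log₂(3/8) + (5/8)·log₂(5/8)]
  = 0.5306 + 0.4238
  = 0.9544 bits
H(Q) = -[(5/16)·log₂(5/16) + (11/16)·log₂(11/16)]
  = 0.5244 + 0.3716
  = 0.8960 bits
H(P,Q) = -[(3/16)·log₂(3/16) + (3/16)·log₂(3/16) + (1/8)·log₂(1/8) + (1/2)·log₂(1/2)]
  = 0.4528 + 0.4528 + 0.3750 + 0.5000
  = 1.7806 bits

I(P;Q) = H(P) + H(Q) - H(P,Q)
  = 0.9544 + 0.8960 - 1.7806
  = 0.0698 bits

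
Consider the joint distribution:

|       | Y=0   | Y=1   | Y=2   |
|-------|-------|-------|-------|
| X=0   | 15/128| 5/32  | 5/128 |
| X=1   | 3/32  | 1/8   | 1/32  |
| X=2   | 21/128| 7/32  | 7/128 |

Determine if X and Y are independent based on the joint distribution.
Marginal P(X) (row sums):
  P(X=0) = 15/128 + 5/32 + 5/128 = 5/16
  P(X=1) = 3/32 + 1/8 + 1/32 = 1/4
  P(X=2) = 21/128 + 7/32 + 7/128 = 7/16
Marginal P(Y) (column sums):
  P(Y=0) = 15/128 + 3/32 + 21/128 = 3/8
  P(Y=1) = 5/32 + 1/8 + 7/32 = 1/2
  P(Y=2) = 5/128 + 1/32 + 7/128 = 1/8

X and Y are independent iff P(X=i,Y=j) = P(X=i)·P(Y=j) for every cell.
  P(X=0)·P(Y=0) = 5/16 × 3/8 = 15/128 = P(X=0,Y=0) ✓
  P(X=0)·P(Y=1) = 5/16 × 1/2 = 5/32 = P(X=0,Y=1) ✓
  P(X=0)·P(Y=2) = 5/16 × 1/8 = 5/128 = P(X=0,Y=2) ✓
  P(X=1)·P(Y=0) = 1/4 × 3/8 = 3/32 = P(X=1,Y=0) ✓
  P(X=1)·P(Y=1) = 1/4 × 1/2 = 1/8 = P(X=1,Y=1) ✓
  P(X=1)·P(Y=2) = 1/4 × 1/8 = 1/32 = P(X=1,Y=2) ✓
  P(X=2)·P(Y=0) = 7/16 × 3/8 = 21/128 = P(X=2,Y=0) ✓
  P(X=2)·P(Y=1) = 7/16 × 1/2 = 7/32 = P(X=2,Y=1) ✓
  P(X=2)·P(Y=2) = 7/16 × 1/8 = 7/128 = P(X=2,Y=2) ✓

Yes, X and Y are independent: every cell factors, so I(X;Y) = 0 bits.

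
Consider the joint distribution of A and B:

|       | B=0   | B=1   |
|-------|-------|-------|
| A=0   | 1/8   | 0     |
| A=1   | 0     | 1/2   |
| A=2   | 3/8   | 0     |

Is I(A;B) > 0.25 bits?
Marginal P(A) (row sums):
  P(A=0) = 1/8 + 0 = 1/8
  P(A=1) = 0 + 1/2 = 1/2
  P(A=2) = 3/8 + 0 = 3/8
Marginal P(B) (column sums):
  P(B=0) = 1/8 + 0 + 3/8 = 1/2
  P(B=1) = 0 + 1/2 + 0 = 1/2

H(A) = -[(1/8)·log₂(1/8) + (1/2)·log₂(1/2) + (3/8)·log₂(3/8)]
  = 0.3750 + 0.5000 + 0.5306
  = 1.4056 bits
H(B) = -[(1/2)·log₂(1/2) + (1/2)·log₂(1/2)]
  = 0.5000 + 0.5000
  = 1.0000 bits
H(A,B) = -[(1/8)·log₂(1/8) + (1/2)·log₂(1/2) + (3/8)·log₂(3/8)]
  = 0.3750 + 0.5000 + 0.5306
  = 1.4056 bits

I(A;B) = H(A) + H(B) - H(A,B)
  = 1.4056 + 1.0000 - 1.4056
  = 1.0000 bits

Yes. I(A;B) = 1.0000 bits, which is > 0.25 bits.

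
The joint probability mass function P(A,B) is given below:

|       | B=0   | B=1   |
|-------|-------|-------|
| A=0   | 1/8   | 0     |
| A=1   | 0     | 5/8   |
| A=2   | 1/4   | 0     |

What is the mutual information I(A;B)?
Marginal P(A) (row sums):
  P(A=0) = 1/8 + 0 = 1/8
  P(A=1) = 0 + 5/8 = 5/8
  P(A=2) = 1/4 + 0 = 1/4
Marginal P(B) (column sums):
  P(B=0) = 1/8 + 0 + 1/4 = 3/8
  P(B=1) = 0 + 5/8 + 0 = 5/8

H(A) = -[(1/8)·log₂(1/8) + (5/8)·log₂(5/8) + (1/4)·log₂(1/4)]
  = 0.3750 + 0.4238 + 0.5000
  = 1.2988 bits
H(B) = -[(3/8)·log₂(3/8) + (5/8)·log₂(5/8)]
  = 0.5306 + 0.4238
  = 0.9544 bits
H(A,B) = -[(1/8)·log₂(1/8) + (5/8)·log₂(5/8) + (1/4)·log₂(1/4)]
  = 0.3750 + 0.4238 + 0.5000
  = 1.2988 bits

I(A;B) = H(A) + H(B) - H(A,B)
  = 1.2988 + 0.9544 - 1.2988
  = 0.9544 bits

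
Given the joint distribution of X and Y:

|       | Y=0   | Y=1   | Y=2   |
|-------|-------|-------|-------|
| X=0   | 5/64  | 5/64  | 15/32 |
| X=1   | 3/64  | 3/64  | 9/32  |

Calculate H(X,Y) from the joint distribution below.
H(X,Y) = -Σ P(X,Y) log₂ P(X,Y), summed over the non-zero cells:
H(X,Y) = -[(5/64)·log₂(5/64) + (5/64)·log₂(5/64) + (15/32)·log₂(15/32) + (3/64)·log₂(3/64) + (3/64)·log₂(3/64) + (9/32)·log₂(9/32)]
  = 0.2873 + 0.2873 + 0.5124 + 0.2070 + 0.2070 + 0.5147
  = 2.0157 bits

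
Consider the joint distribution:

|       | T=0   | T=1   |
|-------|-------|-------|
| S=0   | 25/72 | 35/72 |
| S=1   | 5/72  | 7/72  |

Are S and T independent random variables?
Marginal P(S) (row sums):
  P(S=0) = 25/72 + 35/72 = 5/6
  P(S=1) = 5/72 + 7/72 = 1/6
Marginal P(T) (column sums):
  P(T=0) = 25/72 + 5/72 = 5/12
  P(T=1) = 35/72 + 7/72 = 7/12

S and T are independent iff P(S=i,T=j) = P(S=i)·P(T=j) for every cell.
  P(S=0)·P(T=0) = 5/6 × 5/12 = 25/72 = P(S=0,T=0) ✓
  P(S=0)·P(T=1) = 5/6 × 7/12 = 35/72 = P(S=0,T=1) ✓
  P(S=1)·P(T=0) = 1/6 × 5/12 = 5/72 = P(S=1,T=0) ✓
  P(S=1)·P(T=1) = 1/6 × 7/12 = 7/72 = P(S=1,T=1) ✓

Yes, S and T are independent: every cell factors, so I(S;T) = 0 bits.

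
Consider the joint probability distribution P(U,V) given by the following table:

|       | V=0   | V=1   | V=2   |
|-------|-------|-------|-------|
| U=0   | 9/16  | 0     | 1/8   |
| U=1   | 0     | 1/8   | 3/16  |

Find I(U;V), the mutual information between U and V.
Marginal P(U) (row sums):
  P(U=0) = 9/16 + 0 + 1/8 = 11/16
  P(U=1) = 0 + 1/8 + 3/16 = 5/16
Marginal P(V) (column sums):
  P(V=0) = 9/16 + 0 = 9/16
  P(V=1) = 0 + 1/8 = 1/8
  P(V=2) = 1/8 + 3/16 = 5/16

H(U) = -[(11/16)·log₂(11/16) + (5/16)·log₂(5/16)]
  = 0.3716 + 0.5244
  = 0.8960 bits
H(V) = -[(9/16)·log₂(9/16) + (1/8)·log₂(1/8) + (5/16)·log₂(5/16)]
  = 0.4669 + 0.3750 + 0.5244
  = 1.3663 bits
H(U,V) = -[(9/16)·log₂(9/16) + (1/8)·log₂(1/8) + (1/8)·log₂(1/8) + (3/16)·log₂(3/16)]
  = 0.4669 + 0.3750 + 0.3750 + 0.4528
  = 1.6697 bits

I(U;V) = H(U) + H(V) - H(U,V)
  = 0.8960 + 1.3663 - 1.6697
  = 0.5926 bits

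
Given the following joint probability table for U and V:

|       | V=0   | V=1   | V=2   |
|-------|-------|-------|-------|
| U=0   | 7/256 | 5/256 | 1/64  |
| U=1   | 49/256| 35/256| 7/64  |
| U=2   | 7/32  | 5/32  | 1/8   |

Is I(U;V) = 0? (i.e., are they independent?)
Marginal P(U) (row sums):
  P(U=0) = 7/256 + 5/256 + 1/64 = 1/16
  P(U=1) = 49/256 + 35/256 + 7/64 = 7/16
  P(U=2) = 7/32 + 5/32 + 1/8 = 1/2
Marginal P(V) (column sums):
  P(V=0) = 7/256 + 49/256 + 7/32 = 7/16
  P(V=1) = 5/256 + 35/256 + 5/32 = 5/16
  P(V=2) = 1/64 + 7/64 + 1/8 = 1/4

U and V are independent iff P(U=i,V=j) = P(U=i)·P(V=j) for every cell.
  P(U=0)·P(V=0) = 1/16 × 7/16 = 7/256 = P(U=0,V=0) ✓
  P(U=0)·P(V=1) = 1/16 × 5/16 = 5/256 = P(U=0,V=1) ✓
  P(U=0)·P(V=2) = 1/16 × 1/4 = 1/64 = P(U=0,V=2) ✓
  P(U=1)·P(V=0) = 7/16 × 7/16 = 49/256 = P(U=1,V=0) ✓
  P(U=1)·P(V=1) = 7/16 × 5/16 = 35/256 = P(U=1,V=1) ✓
  P(U=1)·P(V=2) = 7/16 × 1/4 = 7/64 = P(U=1,V=2) ✓
  P(U=2)·P(V=0) = 1/2 × 7/16 = 7/32 = P(U=2,V=0) ✓
  P(U=2)·P(V=1) = 1/2 × 5/16 = 5/32 = P(U=2,V=1) ✓
  P(U=2)·P(V=2) = 1/2 × 1/4 = 1/8 = P(U=2,V=2) ✓

Yes, U and V are independent: every cell factors, so I(U;V) = 0 bits.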